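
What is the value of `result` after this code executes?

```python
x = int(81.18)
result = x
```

x = 81; result = 81

81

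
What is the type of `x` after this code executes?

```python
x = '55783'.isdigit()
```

str.isdigit() returns bool

bool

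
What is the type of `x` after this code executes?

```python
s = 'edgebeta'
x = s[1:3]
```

Slicing a str returns str

str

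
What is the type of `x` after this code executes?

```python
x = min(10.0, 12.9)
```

min() of floats returns float

float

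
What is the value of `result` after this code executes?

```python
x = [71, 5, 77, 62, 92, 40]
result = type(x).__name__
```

x is list; result = 'list'

'list'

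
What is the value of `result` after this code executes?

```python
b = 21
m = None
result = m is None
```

b = 21; m = None; result = True

True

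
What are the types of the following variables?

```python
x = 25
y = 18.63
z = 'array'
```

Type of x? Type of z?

x is assigned a bare integer (no decimal point), so it is an int; z is assigned a quoted string literal, so it is a str

int, str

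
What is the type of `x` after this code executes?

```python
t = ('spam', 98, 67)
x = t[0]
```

Index 0 of tuple is a str literal

str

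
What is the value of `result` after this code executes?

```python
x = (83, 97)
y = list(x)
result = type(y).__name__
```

x is tuple; y is list; result = 'list'

'list'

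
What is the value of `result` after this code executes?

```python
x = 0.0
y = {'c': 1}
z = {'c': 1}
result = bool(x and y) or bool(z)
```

x = 0.0; y = {'c': 1}; z = {'c': 1}; result = True

True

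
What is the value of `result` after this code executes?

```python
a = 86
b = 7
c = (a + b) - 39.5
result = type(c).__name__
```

a is int; b is int; c is float; result = 'float'

'float'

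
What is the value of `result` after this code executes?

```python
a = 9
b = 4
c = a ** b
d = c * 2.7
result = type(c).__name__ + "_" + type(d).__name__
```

a is int; b is int; c is int; d is float; result = 'int_float'

'int_float'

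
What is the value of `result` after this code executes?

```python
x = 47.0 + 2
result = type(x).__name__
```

x is float; result = 'float'

'float'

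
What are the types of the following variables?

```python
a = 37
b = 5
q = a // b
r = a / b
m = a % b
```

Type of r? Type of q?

/ returns float; // returns int

float, int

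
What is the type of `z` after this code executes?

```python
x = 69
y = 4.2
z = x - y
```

int - float = float

float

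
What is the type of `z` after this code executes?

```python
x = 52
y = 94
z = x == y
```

Equality comparison returns bool

bool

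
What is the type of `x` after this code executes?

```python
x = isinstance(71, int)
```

isinstance() returns bool

bool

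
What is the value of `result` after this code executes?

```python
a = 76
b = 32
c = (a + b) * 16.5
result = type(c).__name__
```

a is int; b is int; c is float; result = 'float'

'float'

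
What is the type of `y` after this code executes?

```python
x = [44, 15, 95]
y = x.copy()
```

list.copy() returns list

list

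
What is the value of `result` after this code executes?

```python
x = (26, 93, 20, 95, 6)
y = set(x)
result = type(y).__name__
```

x is tuple; y is set; result = 'set'

'set'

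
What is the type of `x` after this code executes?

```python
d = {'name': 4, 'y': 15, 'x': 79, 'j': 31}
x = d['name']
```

Accessing dict[str, int] with str key returns int

int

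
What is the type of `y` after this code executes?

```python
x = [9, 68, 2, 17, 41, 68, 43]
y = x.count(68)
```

list.count() returns int

int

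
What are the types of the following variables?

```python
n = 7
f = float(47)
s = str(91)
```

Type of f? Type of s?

f is assigned the result of calling float(), which returns a float; s is assigned the result of calling str(), which returns a str

float, str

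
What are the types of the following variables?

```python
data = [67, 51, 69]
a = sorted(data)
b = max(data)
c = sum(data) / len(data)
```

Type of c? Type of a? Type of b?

int / int = float; sorted() returns list; max of ints returns int

float, list, int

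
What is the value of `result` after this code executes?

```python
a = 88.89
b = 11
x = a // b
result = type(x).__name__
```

a is float; b is int; x is float; result = 'float'

'float'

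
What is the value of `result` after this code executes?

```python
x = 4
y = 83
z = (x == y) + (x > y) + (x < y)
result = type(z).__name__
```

x is int; y is int; z is int; result = 'int'

'int'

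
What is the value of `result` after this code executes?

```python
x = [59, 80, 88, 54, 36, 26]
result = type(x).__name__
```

x is list; result = 'list'

'list'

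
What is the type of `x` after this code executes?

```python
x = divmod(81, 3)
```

divmod() returns tuple of (quotient, remainder)

tuple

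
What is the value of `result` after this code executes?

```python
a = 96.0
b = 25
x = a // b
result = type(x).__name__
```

a is float; b is int; x is float; result = 'float'

'float'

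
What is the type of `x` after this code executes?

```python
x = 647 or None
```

'or' returns first truthy value

int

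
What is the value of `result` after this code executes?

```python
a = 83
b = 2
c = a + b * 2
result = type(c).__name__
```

a is int; b is int; c is int; result = 'int'

'int'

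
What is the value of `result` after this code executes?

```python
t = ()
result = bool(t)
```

t = (); result = False

False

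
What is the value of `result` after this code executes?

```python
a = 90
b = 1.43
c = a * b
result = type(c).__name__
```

a is int; b is float; c is float; result = 'float'

'float'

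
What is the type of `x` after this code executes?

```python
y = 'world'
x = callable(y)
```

callable() returns bool

bool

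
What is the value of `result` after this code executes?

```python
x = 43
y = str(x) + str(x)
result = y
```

x = 43; y = '4343'; result = '4343'

'4343'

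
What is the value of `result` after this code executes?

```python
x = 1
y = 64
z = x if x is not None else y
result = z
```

x = 1; y = 64; z = 1; result = 1

1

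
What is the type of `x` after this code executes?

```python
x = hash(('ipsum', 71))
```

hash() returns int

int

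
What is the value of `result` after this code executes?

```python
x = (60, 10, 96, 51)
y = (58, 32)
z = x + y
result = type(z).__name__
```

x is tuple; y is tuple; z is tuple; result = 'tuple'

'tuple'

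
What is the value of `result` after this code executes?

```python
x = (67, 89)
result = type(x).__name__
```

x is tuple; result = 'tuple'

'tuple'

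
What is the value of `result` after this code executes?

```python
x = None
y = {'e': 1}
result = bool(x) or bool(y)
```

x = None; y = {'e': 1}; result = True

True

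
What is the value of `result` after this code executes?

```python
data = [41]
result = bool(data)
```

data = [41]; result = True

True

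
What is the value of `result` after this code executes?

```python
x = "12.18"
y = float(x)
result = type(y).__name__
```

x is str; y is float; result = 'float'

'float'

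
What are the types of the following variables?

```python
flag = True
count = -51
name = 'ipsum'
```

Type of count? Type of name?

count is assigned a bare integer (no decimal point), so it is an int; name is assigned a quoted string literal, so it is a str

int, str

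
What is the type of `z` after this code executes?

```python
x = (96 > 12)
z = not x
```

'not' returns bool

bool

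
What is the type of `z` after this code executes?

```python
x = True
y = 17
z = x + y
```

bool + int = int (bool is subclass of int)

int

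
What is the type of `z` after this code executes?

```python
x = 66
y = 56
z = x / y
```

int / int = float

float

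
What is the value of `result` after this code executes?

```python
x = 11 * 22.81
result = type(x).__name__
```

x is float; result = 'float'

'float'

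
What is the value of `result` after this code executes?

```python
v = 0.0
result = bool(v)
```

v = 0.0; result = False

False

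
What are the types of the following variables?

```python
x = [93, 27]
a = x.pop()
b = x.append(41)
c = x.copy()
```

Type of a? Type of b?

pop() returns element; append() returns None

int, NoneType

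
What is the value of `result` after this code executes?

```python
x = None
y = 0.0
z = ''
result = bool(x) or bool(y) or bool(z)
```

x = None; y = 0.0; z = ''; result = False

False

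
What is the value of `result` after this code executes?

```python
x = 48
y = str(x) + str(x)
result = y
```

x = 48; y = '4848'; result = '4848'

'4848'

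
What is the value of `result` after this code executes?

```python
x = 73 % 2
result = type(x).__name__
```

x is int; result = 'int'

'int'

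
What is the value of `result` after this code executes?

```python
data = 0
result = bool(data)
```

data = 0; result = False

False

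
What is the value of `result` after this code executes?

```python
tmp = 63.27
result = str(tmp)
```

tmp = 63.27; result = '63.27'

'63.27'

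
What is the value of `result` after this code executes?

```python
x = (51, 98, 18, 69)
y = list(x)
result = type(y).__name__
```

x is tuple; y is list; result = 'list'

'list'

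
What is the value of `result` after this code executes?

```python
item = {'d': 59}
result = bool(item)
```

item = {'d': 59}; result = True

True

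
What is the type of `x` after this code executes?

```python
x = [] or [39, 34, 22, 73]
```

'or' returns first truthy value (list)

list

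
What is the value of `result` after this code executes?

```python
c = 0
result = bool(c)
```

c = 0; result = False

False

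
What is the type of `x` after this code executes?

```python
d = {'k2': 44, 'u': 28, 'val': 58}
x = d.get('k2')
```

dict.get() returns value type when found

int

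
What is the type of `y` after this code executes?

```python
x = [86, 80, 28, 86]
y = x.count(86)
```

list.count() returns int

int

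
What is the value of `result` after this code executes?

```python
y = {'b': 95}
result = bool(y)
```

y = {'b': 95}; result = True

True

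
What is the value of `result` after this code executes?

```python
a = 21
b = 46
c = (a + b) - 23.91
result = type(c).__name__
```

a is int; b is int; c is float; result = 'float'

'float'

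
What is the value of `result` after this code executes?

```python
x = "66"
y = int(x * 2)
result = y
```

x = '66'; y = 6666; result = 6666

6666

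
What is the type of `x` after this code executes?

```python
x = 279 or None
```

'or' returns first truthy value

int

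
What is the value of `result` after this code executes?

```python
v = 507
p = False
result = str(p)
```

v = 507; p = False; result = 'False'

'False'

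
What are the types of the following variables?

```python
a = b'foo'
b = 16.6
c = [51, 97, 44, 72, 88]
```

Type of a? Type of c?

a is assigned a bytes literal (b'...' prefix); c is assigned a list literal (square brackets)

bytes, list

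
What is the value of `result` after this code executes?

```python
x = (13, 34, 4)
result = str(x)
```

x = (13, 34, 4); result = '(13, 34, 4)'

'(13, 34, 4)'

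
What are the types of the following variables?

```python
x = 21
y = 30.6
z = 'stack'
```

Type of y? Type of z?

y is assigned a number with a decimal point, so it is a float; z is assigned a quoted string literal, so it is a str

float, str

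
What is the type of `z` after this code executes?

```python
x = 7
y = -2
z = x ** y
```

int ** negative = float

float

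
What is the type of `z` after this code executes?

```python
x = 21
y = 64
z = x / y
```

int / int = float

float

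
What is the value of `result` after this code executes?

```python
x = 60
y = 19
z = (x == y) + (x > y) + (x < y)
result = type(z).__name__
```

x is int; y is int; z is int; result = 'int'

'int'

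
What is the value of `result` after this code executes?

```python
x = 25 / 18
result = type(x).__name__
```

x is float; result = 'float'

'float'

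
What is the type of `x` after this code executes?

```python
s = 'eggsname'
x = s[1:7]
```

Slicing a str returns str

str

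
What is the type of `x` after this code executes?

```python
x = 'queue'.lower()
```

str.lower() returns str

str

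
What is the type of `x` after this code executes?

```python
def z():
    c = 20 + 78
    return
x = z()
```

Bare return returns None

NoneType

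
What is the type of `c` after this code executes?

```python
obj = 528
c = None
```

None has type NoneType

NoneType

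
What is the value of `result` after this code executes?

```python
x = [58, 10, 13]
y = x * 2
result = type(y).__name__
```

x is list; y is list; result = 'list'

'list'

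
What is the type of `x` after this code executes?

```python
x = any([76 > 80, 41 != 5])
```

any() returns bool

bool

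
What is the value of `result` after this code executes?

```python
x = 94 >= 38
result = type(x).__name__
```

x is bool; result = 'bool'

'bool'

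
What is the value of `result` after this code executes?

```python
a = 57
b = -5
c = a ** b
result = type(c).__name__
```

a is int; b is int; c is float; result = 'float'

'float'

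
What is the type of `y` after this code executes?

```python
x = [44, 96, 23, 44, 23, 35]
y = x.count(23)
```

list.count() returns int

int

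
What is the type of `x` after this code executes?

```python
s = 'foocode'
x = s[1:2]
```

Slicing a str returns str

str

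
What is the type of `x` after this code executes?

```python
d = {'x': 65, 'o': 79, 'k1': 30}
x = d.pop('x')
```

dict.pop() returns the value

int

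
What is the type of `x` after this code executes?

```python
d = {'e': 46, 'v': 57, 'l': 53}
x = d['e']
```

Accessing dict[str, int] with str key returns int

int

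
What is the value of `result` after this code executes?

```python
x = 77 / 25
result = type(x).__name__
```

x is float; result = 'float'

'float'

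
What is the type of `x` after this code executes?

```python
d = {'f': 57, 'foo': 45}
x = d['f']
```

Accessing dict[str, int] with str key returns int

int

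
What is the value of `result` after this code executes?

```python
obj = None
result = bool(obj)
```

obj = None; result = False

False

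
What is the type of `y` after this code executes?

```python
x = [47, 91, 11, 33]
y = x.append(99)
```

list.append() returns None (mutates in place)

NoneType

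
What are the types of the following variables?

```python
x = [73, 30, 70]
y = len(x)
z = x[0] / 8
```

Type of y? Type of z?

len() returns int; int / int = float

int, float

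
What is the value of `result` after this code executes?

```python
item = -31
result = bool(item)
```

item = -31; result = True

True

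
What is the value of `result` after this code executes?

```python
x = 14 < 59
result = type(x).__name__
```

x is bool; result = 'bool'

'bool'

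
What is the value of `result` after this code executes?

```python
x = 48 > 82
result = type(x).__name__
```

x is bool; result = 'bool'

'bool'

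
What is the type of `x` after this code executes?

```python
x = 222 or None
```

'or' returns first truthy value

int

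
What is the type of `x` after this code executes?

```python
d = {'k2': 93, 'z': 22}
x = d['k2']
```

Accessing dict[str, int] with str key returns int

int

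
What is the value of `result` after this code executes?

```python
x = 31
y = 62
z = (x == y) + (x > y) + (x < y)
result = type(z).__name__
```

x is int; y is int; z is int; result = 'int'

'int'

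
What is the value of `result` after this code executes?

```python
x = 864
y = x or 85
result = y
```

x = 864; y = 864; result = 864

864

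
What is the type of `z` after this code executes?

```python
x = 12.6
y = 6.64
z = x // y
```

float // float = float

float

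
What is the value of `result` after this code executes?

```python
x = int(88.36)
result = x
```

x = 88; result = 88

88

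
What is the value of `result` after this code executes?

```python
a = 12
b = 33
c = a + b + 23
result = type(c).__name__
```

a is int; b is int; c is int; result = 'int'

'int'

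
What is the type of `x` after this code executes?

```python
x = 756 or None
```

'or' returns first truthy value

int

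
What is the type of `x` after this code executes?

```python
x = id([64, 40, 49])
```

id() returns int

int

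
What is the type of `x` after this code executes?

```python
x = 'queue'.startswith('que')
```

str.startswith() returns bool

bool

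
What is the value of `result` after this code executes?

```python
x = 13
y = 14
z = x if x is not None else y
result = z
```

x = 13; y = 14; z = 13; result = 13

13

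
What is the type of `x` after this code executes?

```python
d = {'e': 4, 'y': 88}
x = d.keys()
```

.keys() returns dict_keys view

dict_keys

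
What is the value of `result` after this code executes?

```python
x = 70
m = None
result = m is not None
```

x = 70; m = None; result = False

False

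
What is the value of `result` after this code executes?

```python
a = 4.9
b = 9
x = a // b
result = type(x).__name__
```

a is float; b is int; x is float; result = 'float'

'float'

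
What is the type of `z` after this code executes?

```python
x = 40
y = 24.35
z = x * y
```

int * float = float

float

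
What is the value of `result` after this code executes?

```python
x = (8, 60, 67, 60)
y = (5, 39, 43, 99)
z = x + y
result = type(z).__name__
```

x is tuple; y is tuple; z is tuple; result = 'tuple'

'tuple'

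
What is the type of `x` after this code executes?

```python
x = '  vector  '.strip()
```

str.strip() returns str

str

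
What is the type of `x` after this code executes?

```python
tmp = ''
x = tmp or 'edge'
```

'or' returns first truthy value (str)

str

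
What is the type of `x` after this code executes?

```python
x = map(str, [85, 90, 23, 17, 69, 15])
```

map() returns a map object

map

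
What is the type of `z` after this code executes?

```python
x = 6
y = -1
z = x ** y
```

int ** negative = float

float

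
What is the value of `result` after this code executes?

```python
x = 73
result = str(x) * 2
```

x = 73; result = '7373'

'7373'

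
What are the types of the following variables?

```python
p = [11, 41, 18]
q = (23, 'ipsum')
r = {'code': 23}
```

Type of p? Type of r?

p is assigned a list literal (square brackets); r is assigned a dict literal ({key: value})

list, dict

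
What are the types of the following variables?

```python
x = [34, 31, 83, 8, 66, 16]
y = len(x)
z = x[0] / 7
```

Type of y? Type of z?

len() returns int; int / int = float

int, float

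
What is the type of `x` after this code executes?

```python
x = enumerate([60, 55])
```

enumerate() returns an enumerate object

enumerate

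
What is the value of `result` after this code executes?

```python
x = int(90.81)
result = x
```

x = 90; result = 90

90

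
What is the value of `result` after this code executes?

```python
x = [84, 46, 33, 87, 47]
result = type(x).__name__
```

x is list; result = 'list'

'list'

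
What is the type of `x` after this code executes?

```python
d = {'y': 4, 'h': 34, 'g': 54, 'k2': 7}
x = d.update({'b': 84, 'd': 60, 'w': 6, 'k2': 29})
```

dict.update() returns None

NoneType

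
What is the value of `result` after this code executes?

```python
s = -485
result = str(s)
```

s = -485; result = '-485'

'-485'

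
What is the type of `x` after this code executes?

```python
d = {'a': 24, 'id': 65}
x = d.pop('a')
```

dict.pop() returns the value

int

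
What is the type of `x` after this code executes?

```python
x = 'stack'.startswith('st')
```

str.startswith() returns bool

bool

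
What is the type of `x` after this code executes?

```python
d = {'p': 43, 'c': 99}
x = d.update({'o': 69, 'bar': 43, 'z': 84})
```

dict.update() returns None

NoneType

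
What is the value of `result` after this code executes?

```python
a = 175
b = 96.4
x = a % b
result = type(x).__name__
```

a is int; b is float; x is float; result = 'float'

'float'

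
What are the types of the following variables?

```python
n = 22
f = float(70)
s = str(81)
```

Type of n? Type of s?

n is assigned a bare integer (no decimal point), so it is an int; s is assigned the result of calling str(), which returns a str

int, str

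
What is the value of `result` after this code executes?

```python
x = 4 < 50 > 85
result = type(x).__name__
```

x is bool; result = 'bool'

'bool'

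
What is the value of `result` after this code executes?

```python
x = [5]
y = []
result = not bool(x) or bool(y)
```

x = [5]; y = []; result = False

False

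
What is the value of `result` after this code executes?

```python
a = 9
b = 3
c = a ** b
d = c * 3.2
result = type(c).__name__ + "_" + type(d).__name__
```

a is int; b is int; c is int; d is float; result = 'int_float'

'int_float'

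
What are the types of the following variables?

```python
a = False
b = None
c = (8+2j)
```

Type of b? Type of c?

b is assigned None, whose type is NoneType; c is assigned (8+2j), an int plus an imaginary literal (j suffix), which evaluates to complex

NoneType, complex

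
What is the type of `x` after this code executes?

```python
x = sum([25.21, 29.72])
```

sum() of floats returns float

float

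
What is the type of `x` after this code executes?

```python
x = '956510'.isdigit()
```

str.isdigit() returns bool

bool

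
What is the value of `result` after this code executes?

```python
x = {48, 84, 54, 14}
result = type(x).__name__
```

x is set; result = 'set'

'set'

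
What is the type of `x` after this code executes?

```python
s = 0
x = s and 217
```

'and' returns first falsy value (0 is int)

int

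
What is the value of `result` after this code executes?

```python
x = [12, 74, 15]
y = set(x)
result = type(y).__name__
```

x is list; y is set; result = 'set'

'set'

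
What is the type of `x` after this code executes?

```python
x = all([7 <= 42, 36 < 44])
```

all() returns bool

bool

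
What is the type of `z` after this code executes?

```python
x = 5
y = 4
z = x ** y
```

positive int ** positive int = int

int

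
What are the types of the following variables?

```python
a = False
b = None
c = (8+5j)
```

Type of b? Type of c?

b is assigned None, whose type is NoneType; c is assigned (8+5j), an int plus an imaginary literal (j suffix), which evaluates to complex

NoneType, complex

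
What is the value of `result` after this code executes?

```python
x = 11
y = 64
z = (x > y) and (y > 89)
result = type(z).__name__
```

x is int; y is int; z is bool; result = 'bool'

'bool'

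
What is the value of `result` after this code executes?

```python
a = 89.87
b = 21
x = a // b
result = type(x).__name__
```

a is float; b is int; x is float; result = 'float'

'float'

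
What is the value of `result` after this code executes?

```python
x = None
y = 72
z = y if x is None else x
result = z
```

x = None; y = 72; z = 72; result = 72

72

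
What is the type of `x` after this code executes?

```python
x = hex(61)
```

hex() returns str representation

str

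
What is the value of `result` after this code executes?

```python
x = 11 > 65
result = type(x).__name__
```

x is bool; result = 'bool'

'bool'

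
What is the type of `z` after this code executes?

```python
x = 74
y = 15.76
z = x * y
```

int * float = float

float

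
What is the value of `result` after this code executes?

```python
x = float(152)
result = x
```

x = 152.0; result = 152.0

152.0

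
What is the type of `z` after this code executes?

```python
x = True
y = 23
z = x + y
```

bool + int = int (bool is subclass of int)

int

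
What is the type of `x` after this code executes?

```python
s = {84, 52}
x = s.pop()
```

Popping from set[int] returns int

int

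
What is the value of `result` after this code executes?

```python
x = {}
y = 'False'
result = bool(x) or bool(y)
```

x = {}; y = 'False'; result = True

True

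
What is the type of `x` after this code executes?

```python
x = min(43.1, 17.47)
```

min() of floats returns float

float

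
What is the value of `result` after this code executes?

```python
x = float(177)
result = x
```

x = 177.0; result = 177.0

177.0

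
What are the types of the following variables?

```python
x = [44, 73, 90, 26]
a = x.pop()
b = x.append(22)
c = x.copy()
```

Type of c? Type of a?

copy() returns list; pop() returns element

list, int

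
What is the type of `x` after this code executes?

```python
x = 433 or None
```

'or' returns first truthy value

int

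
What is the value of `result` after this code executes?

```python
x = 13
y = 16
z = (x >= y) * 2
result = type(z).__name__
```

x is int; y is int; z is int; result = 'int'

'int'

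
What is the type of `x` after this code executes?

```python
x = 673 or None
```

'or' returns first truthy value

int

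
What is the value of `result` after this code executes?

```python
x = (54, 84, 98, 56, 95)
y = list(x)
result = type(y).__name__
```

x is tuple; y is list; result = 'list'

'list'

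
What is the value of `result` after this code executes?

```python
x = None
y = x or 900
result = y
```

x = None; y = 900; result = 900

900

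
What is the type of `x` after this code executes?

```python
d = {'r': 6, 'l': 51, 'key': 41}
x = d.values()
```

.values() returns dict_values view

dict_values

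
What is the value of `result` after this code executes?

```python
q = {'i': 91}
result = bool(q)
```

q = {'i': 91}; result = True

True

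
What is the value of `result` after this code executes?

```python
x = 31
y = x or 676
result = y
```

x = 31; y = 31; result = 31

31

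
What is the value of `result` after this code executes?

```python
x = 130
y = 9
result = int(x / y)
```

x = 130; y = 9; result = 14

14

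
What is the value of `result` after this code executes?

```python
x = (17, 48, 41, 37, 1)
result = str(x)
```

x = (17, 48, 41, 37, 1); result = '(17, 48, 41, 37, 1)'

'(17, 48, 41, 37, 1)'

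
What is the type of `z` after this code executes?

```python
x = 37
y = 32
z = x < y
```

Comparison returns bool

bool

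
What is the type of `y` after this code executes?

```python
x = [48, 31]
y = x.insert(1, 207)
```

list.insert() returns None

NoneType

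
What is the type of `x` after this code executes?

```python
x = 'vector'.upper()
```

str.upper() returns str

str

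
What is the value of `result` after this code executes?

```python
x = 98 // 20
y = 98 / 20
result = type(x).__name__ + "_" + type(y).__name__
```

x is int; y is float; result = 'int_float'

'int_float'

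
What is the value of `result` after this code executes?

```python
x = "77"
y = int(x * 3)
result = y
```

x = '77'; y = 777777; result = 777777

777777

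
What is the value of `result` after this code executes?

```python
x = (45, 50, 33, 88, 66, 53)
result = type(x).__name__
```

x is tuple; result = 'tuple'

'tuple'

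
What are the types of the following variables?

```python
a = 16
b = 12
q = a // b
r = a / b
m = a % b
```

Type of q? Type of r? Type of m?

// returns int; / returns float; % of ints returns int

int, float, int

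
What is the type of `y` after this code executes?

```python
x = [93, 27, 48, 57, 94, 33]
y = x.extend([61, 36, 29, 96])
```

list.extend() returns None

NoneType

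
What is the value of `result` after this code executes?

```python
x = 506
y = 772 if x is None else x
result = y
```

x = 506; y = 506; result = 506

506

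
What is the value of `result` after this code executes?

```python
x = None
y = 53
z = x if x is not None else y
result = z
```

x = None; y = 53; z = 53; result = 53

53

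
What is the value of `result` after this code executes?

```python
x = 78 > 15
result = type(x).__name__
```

x is bool; result = 'bool'

'bool'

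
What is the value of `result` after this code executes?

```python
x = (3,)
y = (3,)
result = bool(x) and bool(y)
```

x = (3,); y = (3,); result = True

True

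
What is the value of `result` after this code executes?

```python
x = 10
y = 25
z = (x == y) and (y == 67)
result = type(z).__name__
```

x is int; y is int; z is bool; result = 'bool'

'bool'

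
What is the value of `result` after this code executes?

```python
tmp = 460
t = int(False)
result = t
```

tmp = 460; t = 0; result = 0

0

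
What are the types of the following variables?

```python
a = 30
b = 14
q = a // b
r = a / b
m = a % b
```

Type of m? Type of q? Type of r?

% of ints returns int; // returns int; / returns float

int, int, float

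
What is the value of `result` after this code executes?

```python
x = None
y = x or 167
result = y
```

x = None; y = 167; result = 167

167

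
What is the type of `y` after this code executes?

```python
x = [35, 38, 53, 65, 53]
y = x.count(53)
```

list.count() returns int

int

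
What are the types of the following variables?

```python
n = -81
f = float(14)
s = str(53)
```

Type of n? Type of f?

n is assigned a bare integer (no decimal point), so it is an int; f is assigned the result of calling float(), which returns a float

int, float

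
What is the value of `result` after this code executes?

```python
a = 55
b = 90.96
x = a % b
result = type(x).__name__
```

a is int; b is float; x is float; result = 'float'

'float'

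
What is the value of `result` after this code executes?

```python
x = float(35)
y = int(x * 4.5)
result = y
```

x = 35.0; y = 157; result = 157

157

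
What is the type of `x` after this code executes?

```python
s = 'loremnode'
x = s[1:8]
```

Slicing a str returns str

str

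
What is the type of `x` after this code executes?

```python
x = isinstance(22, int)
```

isinstance() returns bool

bool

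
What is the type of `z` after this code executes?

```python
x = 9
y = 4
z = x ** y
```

positive int ** positive int = int

int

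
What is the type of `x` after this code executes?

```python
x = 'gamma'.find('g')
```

str.find() returns int index

int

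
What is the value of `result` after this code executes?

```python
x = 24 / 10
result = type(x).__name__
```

x is float; result = 'float'

'float'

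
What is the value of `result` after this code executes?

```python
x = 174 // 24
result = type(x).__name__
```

x is int; result = 'int'

'int'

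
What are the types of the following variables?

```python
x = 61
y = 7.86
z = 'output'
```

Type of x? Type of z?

x is assigned a bare integer (no decimal point), so it is an int; z is assigned a quoted string literal, so it is a str

int, str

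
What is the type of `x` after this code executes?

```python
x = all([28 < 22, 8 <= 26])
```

all() returns bool

bool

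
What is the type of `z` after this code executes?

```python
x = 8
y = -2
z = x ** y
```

int ** negative = float

float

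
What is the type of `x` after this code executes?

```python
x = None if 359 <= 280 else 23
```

359 <= 280 is False, so the else branch is taken

int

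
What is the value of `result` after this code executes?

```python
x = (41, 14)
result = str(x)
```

x = (41, 14); result = '(41, 14)'

'(41, 14)'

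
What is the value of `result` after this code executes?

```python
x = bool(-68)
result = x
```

x = True; result = True

True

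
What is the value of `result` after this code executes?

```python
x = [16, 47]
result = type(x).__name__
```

x is list; result = 'list'

'list'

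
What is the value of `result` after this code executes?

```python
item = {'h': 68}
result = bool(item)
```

item = {'h': 68}; result = True

True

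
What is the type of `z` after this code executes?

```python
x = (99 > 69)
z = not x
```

'not' returns bool

bool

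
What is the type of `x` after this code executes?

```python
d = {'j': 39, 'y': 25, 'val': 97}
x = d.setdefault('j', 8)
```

dict.setdefault() returns the (existing or default) value

int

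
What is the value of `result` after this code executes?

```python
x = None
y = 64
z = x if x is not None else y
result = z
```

x = None; y = 64; z = 64; result = 64

64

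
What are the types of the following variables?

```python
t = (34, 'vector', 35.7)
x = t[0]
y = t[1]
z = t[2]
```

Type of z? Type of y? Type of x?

tuple[2] is float; tuple[1] is str; tuple[0] is int

float, str, int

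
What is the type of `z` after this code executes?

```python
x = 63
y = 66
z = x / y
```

int / int = float

float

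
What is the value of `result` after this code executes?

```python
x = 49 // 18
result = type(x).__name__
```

x is int; result = 'int'

'int'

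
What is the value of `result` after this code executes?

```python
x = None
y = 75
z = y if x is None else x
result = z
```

x = None; y = 75; z = 75; result = 75

75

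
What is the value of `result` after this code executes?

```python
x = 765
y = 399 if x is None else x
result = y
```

x = 765; y = 765; result = 765

765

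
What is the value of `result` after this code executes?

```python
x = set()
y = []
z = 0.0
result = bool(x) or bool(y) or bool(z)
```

x = set(); y = []; z = 0.0; result = False

False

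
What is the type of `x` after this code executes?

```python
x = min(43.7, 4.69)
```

min() of floats returns float

float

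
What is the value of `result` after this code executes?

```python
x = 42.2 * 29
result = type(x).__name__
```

x is float; result = 'float'

'float'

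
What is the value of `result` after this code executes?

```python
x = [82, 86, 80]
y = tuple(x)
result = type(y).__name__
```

x is list; y is tuple; result = 'tuple'

'tuple'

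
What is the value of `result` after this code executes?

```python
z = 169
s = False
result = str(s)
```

z = 169; s = False; result = 'False'

'False'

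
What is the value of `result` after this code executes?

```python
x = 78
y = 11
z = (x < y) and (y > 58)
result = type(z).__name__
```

x is int; y is int; z is bool; result = 'bool'

'bool'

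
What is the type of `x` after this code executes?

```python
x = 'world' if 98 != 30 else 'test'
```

Both branches of conditional are str

str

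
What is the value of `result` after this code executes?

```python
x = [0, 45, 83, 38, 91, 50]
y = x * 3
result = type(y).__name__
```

x is list; y is list; result = 'list'

'list'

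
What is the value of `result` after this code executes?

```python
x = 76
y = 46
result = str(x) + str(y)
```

x = 76; y = 46; result = '7646'

'7646'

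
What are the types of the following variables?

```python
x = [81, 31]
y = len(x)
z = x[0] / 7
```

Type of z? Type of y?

int / int = float; len() returns int

float, int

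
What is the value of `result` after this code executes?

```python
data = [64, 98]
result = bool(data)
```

data = [64, 98]; result = True

True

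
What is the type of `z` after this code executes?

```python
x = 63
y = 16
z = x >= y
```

Comparison returns bool

bool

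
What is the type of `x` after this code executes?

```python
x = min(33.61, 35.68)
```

min() of floats returns float

float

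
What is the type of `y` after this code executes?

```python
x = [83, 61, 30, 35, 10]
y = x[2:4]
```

Slicing a list returns a list

list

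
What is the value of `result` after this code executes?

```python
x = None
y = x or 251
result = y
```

x = None; y = 251; result = 251

251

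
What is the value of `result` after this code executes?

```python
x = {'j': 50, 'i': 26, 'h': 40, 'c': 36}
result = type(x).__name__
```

x is dict; result = 'dict'

'dict'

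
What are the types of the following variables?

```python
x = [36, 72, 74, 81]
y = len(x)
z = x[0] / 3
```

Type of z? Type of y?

int / int = float; len() returns int

float, int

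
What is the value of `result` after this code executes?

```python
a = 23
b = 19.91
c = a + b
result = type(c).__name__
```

a is int; b is float; c is float; result = 'float'

'float'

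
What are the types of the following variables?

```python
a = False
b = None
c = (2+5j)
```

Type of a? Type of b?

a is assigned the constant False, which has type bool; b is assigned None, whose type is NoneType

bool, NoneType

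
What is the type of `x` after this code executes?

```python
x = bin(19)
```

bin() returns str representation

str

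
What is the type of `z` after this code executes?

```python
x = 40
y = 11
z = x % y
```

int % int = int

int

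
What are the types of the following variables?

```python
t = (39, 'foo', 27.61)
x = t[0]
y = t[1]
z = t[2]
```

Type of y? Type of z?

tuple[1] is str; tuple[2] is float

str, float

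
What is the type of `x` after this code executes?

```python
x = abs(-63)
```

abs() of int returns int

int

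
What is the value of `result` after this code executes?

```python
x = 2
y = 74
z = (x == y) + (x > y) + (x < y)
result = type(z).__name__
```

x is int; y is int; z is int; result = 'int'

'int'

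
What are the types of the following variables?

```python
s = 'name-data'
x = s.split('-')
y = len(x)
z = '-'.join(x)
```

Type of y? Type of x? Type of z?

len() returns int; str.split() returns list; str.join() returns str

int, list, str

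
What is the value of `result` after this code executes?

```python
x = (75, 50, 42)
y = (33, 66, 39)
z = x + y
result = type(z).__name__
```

x is tuple; y is tuple; z is tuple; result = 'tuple'

'tuple'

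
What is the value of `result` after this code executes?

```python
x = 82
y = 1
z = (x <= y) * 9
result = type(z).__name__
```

x is int; y is int; z is int; result = 'int'

'int'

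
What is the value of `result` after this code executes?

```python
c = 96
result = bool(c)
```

c = 96; result = True

True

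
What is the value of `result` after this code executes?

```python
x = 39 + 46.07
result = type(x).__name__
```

x is float; result = 'float'

'float'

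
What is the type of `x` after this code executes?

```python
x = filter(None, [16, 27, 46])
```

filter() returns a filter object

filter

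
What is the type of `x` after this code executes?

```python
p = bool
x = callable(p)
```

callable() returns bool

bool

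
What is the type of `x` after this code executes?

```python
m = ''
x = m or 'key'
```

'or' returns first truthy value (str)

str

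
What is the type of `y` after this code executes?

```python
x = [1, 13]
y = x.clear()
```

list.clear() returns None

NoneType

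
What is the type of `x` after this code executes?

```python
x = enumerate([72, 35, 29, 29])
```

enumerate() returns an enumerate object

enumerate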